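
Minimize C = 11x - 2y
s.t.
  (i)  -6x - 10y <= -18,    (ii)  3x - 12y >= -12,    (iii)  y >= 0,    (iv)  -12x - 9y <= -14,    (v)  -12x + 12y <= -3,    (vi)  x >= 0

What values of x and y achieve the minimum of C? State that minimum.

The feasible region is unbounded (it extends along (4, 1), (1, 0)), but C strictly increases along every unbounded feasible direction, so there is no improving ray and the minimum is attained at a vertex.

x = 41/32, y = 33/32, minimum C = 385/32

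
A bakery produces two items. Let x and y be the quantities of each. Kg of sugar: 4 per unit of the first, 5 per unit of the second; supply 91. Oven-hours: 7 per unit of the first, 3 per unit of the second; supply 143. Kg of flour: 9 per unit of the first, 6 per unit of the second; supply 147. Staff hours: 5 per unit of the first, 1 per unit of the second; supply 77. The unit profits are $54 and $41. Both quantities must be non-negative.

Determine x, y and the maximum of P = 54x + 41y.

At the optimal vertex, 4x + 5y = 91 and 9x + 6y = 147.
Solving simultaneously gives x = 9, y = 11.

x = 9, y = 11, maximum P = 937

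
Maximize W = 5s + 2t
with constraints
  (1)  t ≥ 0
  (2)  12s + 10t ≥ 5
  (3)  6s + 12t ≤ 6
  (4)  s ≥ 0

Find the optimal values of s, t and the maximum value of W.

s = 1, t = 0, maximum W = 5

Extreme points and W = 5s + 2t:
  (5/12, 0) → W = 25/12
  (1, 0) → W = 5
  (0, 1/2) → W = 1

The optimum lies where t = 0 and 6s + 12t = 6.
Solving simultaneously gives s = 1, t = 0.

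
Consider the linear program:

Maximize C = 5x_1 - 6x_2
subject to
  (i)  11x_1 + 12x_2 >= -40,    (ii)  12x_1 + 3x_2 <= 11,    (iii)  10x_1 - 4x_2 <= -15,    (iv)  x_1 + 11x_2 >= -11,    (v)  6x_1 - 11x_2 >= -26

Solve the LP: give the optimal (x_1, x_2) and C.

Extreme points and C = 5x_1 - 6x_2:
  (-308/109, -81/109) → C = -1054/109
  (-752/193, 46/193) → C = -4036/193
  (-11/6, -5/6) → C = -25/6
  (-61/86, 85/43) → C = -1325/86

At the optimal vertex, 10x_1 - 4x_2 = -15 and x_1 + 11x_2 = -11.
Solving simultaneously gives x_1 = -11/6, x_2 = -5/6.

x_1 = -11/6, x_2 = -5/6, maximum C = -25/6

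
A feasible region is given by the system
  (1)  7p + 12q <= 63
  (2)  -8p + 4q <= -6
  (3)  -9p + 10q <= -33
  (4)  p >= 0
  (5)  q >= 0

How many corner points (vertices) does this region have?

Of the 10 pairwise boundary intersections, those satisfying every inequality are:
  (513/89, 168/89)
  (9, 0)
  (11/3, 0)

3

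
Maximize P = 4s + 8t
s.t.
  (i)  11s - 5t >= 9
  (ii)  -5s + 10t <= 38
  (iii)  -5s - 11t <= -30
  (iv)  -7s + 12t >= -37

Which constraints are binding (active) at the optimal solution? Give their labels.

(ii) and (iv)

Vertices and P = 4s + 8t:
  (56/17, 463/85) → P = 4824/85
  (249/146, 285/146) → P = 1638/73
  (413/5, 451/10) → P = 3456/5
  (767/137, 25/137) → P = 3268/137

The maximum is at (413/5, 451/10). Substituting into each constraint, equality holds for (ii) and (iv); the remaining constraints have slack.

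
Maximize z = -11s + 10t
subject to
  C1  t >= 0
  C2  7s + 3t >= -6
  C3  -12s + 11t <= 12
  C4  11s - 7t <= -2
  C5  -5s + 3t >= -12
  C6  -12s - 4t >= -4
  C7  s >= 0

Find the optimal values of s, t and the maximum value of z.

s = 0, t = 1, maximum z = 10

Corner points and z = -11s + 10t:
  (5/32, 17/32) → z = 115/32
  (0, 2/7) → z = 20/7
  (0, 1) → z = 10

The optimum lies where -12s - 4t = -4 and s = 0.
Solving simultaneously gives s = 0, t = 1.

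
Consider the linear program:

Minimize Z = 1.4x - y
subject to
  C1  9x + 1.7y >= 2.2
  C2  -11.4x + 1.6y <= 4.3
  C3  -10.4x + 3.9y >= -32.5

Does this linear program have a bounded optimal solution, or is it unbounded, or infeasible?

unbounded

From the feasible point (-379/3378, 1063/563), moving in the direction (3.9, 10.4) keeps every constraint satisfied while Z decreases without bound.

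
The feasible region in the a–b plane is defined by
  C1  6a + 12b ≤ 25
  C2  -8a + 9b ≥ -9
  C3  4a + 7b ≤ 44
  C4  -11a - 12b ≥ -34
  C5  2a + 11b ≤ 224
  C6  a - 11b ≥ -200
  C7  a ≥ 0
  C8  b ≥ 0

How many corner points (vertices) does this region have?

5

Of the 28 pairwise boundary intersections, those satisfying every inequality are:
  (9/5, 71/60)
  (0, 25/12)
  (138/65, 173/195)
  (9/8, 0)
  (0, 0)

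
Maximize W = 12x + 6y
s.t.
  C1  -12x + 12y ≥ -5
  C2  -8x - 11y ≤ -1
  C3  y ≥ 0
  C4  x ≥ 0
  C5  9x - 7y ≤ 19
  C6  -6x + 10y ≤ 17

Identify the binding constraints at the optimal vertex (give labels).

C1 and C6

Extreme points and W = 12x + 6y:
  (5/12, 0) → W = 5
  (127/24, 39/8) → W = 371/4
  (1/8, 0) → W = 3/2
  (0, 1/11) → W = 6/11
  (0, 17/10) → W = 51/5

The maximum is at (127/24, 39/8). Substituting into each constraint, equality holds for C1 and C6; the remaining constraints have slack.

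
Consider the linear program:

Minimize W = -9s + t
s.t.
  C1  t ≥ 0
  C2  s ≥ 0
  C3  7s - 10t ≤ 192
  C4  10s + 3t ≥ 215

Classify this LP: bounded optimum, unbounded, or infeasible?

unbounded

From the feasible point (192/7, 0), moving in the direction (10, 7) keeps every constraint satisfied while W decreases without bound.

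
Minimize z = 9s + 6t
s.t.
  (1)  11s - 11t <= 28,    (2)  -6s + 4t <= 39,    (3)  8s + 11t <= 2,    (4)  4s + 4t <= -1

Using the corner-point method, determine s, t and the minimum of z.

Feasible corners and z = 9s + 6t:
  (-541/22, -597/22) → z = -8451/22
  (101/88, -123/88) → z = 171/88
  (-421/98, 162/49) → z = -1845/98
  (-19/12, 4/3) → z = -25/4

s = -541/22, t = -597/22, minimum z = -8451/22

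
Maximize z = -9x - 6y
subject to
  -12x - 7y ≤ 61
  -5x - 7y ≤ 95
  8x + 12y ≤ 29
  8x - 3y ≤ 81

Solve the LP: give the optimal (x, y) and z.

x = 96/23, y = -365/23, maximum z = 1326/23

Corner points and z = -9x - 6y:
  (-85/8, 19/2) → z = 309/8
  (96/23, -365/23) → z = 1326/23
  (353/40, -52/15) → z = -469/8

The binding constraints are -12x - 7y = 61 and 8x - 3y = 81.
Solving simultaneously gives x = 96/23, y = -365/23.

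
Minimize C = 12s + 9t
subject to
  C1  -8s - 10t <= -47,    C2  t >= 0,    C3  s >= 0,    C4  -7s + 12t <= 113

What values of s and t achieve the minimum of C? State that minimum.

s = 0, t = 47/10, minimum C = 423/10

Vertices and C = 12s + 9t:
  (47/8, 0) → C = 141/2
  (0, 47/10) → C = 423/10
  (0, 113/12) → C = 339/4
The feasible region is unbounded (it extends along (12, 7), (1, 0)), but C strictly increases along every unbounded feasible direction, so there is no improving ray and the minimum is attained at a vertex.

The optimum lies where -8s - 10t = -47 and s = 0.
Solving simultaneously gives s = 0, t = 47/10.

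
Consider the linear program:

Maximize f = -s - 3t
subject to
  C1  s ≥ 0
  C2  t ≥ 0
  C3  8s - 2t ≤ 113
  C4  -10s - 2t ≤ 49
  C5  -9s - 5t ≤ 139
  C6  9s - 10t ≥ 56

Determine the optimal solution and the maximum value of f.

s = 56/9, t = 0, maximum f = -56/9

The optimum lies where t = 0 and 9s - 10t = 56.
Solving simultaneously gives s = 56/9, t = 0.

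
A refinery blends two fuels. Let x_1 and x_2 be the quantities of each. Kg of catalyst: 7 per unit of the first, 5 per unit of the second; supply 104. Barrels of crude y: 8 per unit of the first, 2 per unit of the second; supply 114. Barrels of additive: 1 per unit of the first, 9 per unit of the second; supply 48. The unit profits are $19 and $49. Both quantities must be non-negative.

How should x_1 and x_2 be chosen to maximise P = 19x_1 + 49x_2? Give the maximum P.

Extreme points and P = 19x_1 + 49x_2:
  (0, 0) → P = 0
  (0, 16/3) → P = 784/3
  (57/4, 0) → P = 1083/4
  (181/13, 17/13) → P = 4272/13
  (12, 4) → P = 424

The binding constraints are 7x_1 + 5x_2 = 104 and x_1 + 9x_2 = 48.
Solving simultaneously gives x_1 = 12, x_2 = 4.

x_1 = 12, x_2 = 4, maximum P = 424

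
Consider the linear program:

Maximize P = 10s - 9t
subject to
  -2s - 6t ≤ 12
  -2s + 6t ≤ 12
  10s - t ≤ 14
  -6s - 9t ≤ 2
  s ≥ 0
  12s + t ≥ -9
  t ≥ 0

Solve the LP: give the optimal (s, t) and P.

s = 7/5, t = 0, maximum P = 14

Feasible corners and P = 10s - 9t:
  (48/29, 74/29) → P = -186/29
  (0, 2) → P = -18
  (7/5, 0) → P = 14
  (0, 0) → P = 0

At the optimal vertex, 10s - t = 14 and t = 0.
Solving simultaneously gives s = 7/5, t = 0.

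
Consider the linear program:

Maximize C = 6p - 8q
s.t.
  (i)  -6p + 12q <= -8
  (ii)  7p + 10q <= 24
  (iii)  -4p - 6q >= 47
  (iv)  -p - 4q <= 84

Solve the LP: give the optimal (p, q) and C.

p = 158/5, q = -289/10, maximum C = 2104/5

Corner points and C = 6p - 8q:
  (-43/7, -157/42) → C = -146/21
  (-244/9, -128/9) → C = -440/9
  (158/5, -289/10) → C = 2104/5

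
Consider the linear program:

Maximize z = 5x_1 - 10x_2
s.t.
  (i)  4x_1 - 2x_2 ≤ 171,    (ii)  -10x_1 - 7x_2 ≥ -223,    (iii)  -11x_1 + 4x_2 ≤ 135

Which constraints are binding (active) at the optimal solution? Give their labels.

Corner points and z = 5x_1 - 10x_2:
  (1643/48, -409/24) → z = 5465/16
  (-159, -807/2) → z = 3240
  (-53/117, 3803/117) → z = -4255/13

The maximum is at (-159, -807/2). Substituting into each constraint, equality holds for (i) and (iii); the remaining constraints have slack.

(i) and (iii)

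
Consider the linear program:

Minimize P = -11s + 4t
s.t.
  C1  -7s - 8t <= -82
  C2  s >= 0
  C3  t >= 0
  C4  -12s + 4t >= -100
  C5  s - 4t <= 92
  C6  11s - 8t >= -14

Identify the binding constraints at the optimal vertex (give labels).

Extreme points and P = -11s + 4t:
  (282/31, 71/31) → P = -2818/31
  (34/9, 125/18) → P = -124/9
  (214/13, 317/13) → P = -1086/13

The minimum is at (282/31, 71/31). Substituting into each constraint, equality holds for C1 and C4; the remaining constraints have slack.

C1 and C4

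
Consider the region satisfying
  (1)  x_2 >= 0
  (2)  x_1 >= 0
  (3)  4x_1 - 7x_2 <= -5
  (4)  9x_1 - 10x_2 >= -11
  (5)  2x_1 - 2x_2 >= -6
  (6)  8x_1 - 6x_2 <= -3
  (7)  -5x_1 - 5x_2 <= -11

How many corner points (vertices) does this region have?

Intersecting each pair of boundary lines and keeping only the points that satisfy every inequality leaves:
  (18/13, 61/26)
  (11/19, 154/95)
  (51/70, 103/70)

3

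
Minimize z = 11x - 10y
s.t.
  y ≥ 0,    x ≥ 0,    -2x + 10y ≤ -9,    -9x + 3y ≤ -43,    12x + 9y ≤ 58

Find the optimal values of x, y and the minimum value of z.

The optimum lies where -9x + 3y = -43 and 12x + 9y = 58.
Solving simultaneously gives x = 187/39, y = 2/39.

x = 187/39, y = 2/39, minimum z = 679/13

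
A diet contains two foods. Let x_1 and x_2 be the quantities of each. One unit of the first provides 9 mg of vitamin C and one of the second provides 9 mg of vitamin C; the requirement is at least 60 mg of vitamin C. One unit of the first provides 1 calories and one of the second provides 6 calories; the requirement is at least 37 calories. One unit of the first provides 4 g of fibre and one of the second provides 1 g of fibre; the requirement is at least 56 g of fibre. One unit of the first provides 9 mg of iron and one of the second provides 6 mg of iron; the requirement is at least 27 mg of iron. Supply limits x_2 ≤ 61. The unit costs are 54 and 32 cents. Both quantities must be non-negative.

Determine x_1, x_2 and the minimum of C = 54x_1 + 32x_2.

x_1 = 13, x_2 = 4, minimum C = 830

The feasible region is unbounded (it extends along (1, 0)), but C strictly increases along every unbounded feasible direction, so there is no improving ray and the minimum is attained at a vertex.

At the optimal vertex, x_1 + 6x_2 = 37 and 4x_1 + x_2 = 56.
Solving simultaneously gives x_1 = 13, x_2 = 4.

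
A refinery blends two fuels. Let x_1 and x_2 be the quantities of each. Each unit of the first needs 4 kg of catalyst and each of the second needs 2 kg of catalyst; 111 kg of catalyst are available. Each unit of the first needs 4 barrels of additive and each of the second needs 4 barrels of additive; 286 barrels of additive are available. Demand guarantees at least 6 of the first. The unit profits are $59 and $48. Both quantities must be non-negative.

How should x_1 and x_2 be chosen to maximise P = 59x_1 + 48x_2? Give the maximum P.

x_1 = 6, x_2 = 87/2, maximum P = 2442

Vertices and P = 59x_1 + 48x_2:
  (111/4, 0) → P = 6549/4
  (6, 0) → P = 354
  (6, 87/2) → P = 2442

The binding constraints are 4x_1 + 2x_2 = 111 and x_1 = 6.
Solving simultaneously gives x_1 = 6, x_2 = 87/2.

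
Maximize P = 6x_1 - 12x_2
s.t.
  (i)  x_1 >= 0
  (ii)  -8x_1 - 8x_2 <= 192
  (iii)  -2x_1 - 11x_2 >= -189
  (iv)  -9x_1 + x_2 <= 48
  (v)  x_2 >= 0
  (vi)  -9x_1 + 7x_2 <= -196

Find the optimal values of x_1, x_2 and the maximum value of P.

x_1 = 189/2, x_2 = 0, maximum P = 567

The optimum lies where -2x_1 - 11x_2 = -189 and x_2 = 0.
Solving simultaneously gives x_1 = 189/2, x_2 = 0.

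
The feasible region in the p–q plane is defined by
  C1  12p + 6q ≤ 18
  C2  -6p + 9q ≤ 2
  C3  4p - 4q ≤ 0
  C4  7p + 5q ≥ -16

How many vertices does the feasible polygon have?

Pairwise boundary intersections that survive every other constraint:
  (2/3, 2/3)
  (-154/93, -82/93)
  (-4/3, -4/3)

3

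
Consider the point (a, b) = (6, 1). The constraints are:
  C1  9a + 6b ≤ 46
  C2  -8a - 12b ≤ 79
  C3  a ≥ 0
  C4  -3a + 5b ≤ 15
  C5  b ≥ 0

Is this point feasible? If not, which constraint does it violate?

Constraint C1: 9a + 6b = 60, which is not ≤ 46. All other constraints are satisfied.

not feasible — violates C1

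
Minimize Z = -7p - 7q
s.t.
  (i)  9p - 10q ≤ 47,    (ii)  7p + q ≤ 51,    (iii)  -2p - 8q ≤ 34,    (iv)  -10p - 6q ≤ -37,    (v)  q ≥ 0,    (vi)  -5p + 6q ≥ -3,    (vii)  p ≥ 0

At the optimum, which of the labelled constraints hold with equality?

(ii) and (vii)

Extreme points and Z = -7p - 7q:
  (309/47, 234/47) → Z = -3801/47
  (0, 51) → Z = -357
  (8/3, 31/18) → Z = -553/18
  (0, 37/6) → Z = -259/6

The minimum is at (0, 51). Substituting into each constraint, equality holds for (ii) and (vii); the remaining constraints have slack.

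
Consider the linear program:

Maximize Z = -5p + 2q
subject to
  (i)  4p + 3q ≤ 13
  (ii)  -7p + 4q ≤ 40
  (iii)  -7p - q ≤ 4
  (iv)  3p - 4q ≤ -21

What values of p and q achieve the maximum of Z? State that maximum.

Corner points and Z = -5p + 2q:
  (-25/17, 107/17) → Z = 339/17
  (-11/25, 123/25) → Z = 301/25
  (-37/31, 135/31) → Z = 455/31

The binding constraints are 4p + 3q = 13 and -7p - q = 4.
Solving simultaneously gives p = -25/17, q = 107/17.

p = -25/17, q = 107/17, maximum Z = 339/17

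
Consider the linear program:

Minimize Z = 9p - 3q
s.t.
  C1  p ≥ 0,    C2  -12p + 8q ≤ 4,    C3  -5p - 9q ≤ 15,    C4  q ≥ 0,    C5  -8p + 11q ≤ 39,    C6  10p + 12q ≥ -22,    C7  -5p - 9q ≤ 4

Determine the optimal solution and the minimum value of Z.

p = 0, q = 1/2, minimum Z = -3/2

Feasible corners and Z = 9p - 3q:
  (0, 1/2) → Z = -3/2
  (0, 0) → Z = 0
  (67/17, 109/17) → Z = 276/17
The feasible region is unbounded (it extends along (1, 0), (11, 8)), but Z strictly increases along every unbounded feasible direction, so there is no improving ray and the minimum is attained at a vertex.

The optimum lies where p = 0 and -12p + 8q = 4.
Solving simultaneously gives p = 0, q = 1/2.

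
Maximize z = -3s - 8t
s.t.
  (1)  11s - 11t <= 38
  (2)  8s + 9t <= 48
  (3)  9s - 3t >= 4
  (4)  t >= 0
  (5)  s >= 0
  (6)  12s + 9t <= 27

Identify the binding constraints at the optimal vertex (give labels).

(3) and (4)

Extreme points and z = -3s - 8t:
  (4/9, 0) → z = -4/3
  (1, 5/3) → z = -49/3
  (9/4, 0) → z = -27/4

The maximum is at (4/9, 0). Substituting into each constraint, equality holds for (3) and (4); the remaining constraints have slack.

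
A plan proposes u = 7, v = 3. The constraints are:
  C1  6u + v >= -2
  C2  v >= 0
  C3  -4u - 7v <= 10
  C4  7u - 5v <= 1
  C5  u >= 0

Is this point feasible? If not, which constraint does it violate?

not feasible — violates C4

Constraint C4: 7u - 5v = 34, which is not ≤ 1. All other constraints are satisfied.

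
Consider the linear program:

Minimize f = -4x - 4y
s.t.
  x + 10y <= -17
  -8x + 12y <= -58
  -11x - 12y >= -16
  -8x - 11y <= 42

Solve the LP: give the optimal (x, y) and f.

x = 136/5, y = -118/5, minimum f = -72/5

Extreme points and f = -4x - 4y:
  (74/19, -85/38) → f = -126/19
  (67/92, -100/23) → f = 333/23
  (136/5, -118/5) → f = -72/5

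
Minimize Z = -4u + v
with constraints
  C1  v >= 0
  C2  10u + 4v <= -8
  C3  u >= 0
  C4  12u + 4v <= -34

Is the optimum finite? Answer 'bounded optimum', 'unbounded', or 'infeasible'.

infeasible

The boundaries v = 0 and 12u + 4v = -34 meet at (-17/6, 0), but that point violates u ≥ 0. Every candidate vertex is excluded by some other constraint, so the feasible region is empty.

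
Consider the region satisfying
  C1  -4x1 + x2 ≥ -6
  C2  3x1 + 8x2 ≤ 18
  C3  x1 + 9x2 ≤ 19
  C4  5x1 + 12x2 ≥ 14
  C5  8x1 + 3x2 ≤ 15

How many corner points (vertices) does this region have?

5

Of the 10 pairwise boundary intersections, those satisfying every inequality are:
  (86/53, 26/53)
  (33/20, 3/5)
  (10/19, 39/19)
  (6/5, 9/5)
  (-34/11, 27/11)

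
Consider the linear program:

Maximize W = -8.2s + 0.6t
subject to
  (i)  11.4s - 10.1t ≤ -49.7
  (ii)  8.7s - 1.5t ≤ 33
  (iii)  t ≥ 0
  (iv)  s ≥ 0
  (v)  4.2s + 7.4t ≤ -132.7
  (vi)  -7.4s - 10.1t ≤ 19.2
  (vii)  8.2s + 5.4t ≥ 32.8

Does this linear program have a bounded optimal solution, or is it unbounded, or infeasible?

infeasible

The boundaries 11.4s - 10.1t = -49.7 and 8.7s - 1.5t = 33 meet at (13595/2359, 26953/2359), but that point violates 4.2s + 7.4t ≤ -132.7. Every candidate vertex is excluded by some other constraint, so the feasible region is empty.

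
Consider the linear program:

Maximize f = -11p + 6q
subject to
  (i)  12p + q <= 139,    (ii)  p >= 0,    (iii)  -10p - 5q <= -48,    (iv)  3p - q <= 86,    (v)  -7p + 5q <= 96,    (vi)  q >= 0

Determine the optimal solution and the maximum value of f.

Extreme points and f = -11p + 6q:
  (599/67, 2125/67) → f = 6161/67
  (139/12, 0) → f = -1529/12
  (0, 48/5) → f = 288/5
  (0, 96/5) → f = 576/5
  (24/5, 0) → f = -264/5

p = 0, q = 96/5, maximum f = 576/5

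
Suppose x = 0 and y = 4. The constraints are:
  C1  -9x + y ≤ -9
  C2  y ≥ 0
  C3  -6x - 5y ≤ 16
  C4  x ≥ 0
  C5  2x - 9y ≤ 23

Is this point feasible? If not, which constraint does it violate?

Constraint C1: -9x + y = 4, which is not ≤ -9. All other constraints are satisfied.

not feasible — violates C1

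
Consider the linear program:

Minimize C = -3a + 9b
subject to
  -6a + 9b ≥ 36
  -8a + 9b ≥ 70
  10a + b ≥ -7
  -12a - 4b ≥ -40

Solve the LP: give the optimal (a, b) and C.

a = -19/14, b = 46/7, minimum C = 885/14

Vertices and C = -3a + 9b:
  (-19/14, 46/7) → C = 885/14
  (4/7, 58/7) → C = 510/7
  (-17/7, 121/7) → C = 1140/7

The binding constraints are -8a + 9b = 70 and 10a + b = -7.
Solving simultaneously gives a = -19/14, b = 46/7.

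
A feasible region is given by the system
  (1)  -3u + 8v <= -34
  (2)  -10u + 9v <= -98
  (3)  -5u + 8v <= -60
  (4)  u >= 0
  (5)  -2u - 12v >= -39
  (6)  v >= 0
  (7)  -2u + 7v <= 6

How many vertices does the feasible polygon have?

4

Intersecting each pair of boundary lines and keeping only the points that satisfy every inequality leaves:
  (13, 5/8)
  (180/13, 49/52)
  (12, 0)
  (39/2, 0)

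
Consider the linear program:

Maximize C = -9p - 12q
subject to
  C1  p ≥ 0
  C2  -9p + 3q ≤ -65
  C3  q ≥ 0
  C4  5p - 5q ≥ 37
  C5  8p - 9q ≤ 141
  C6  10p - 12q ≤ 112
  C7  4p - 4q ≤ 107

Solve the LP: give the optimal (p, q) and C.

p = 37/5, q = 0, maximum C = -333/5

Extreme points and C = -9p - 12q:
  (37/5, 0) → C = -333/5
  (56/5, 0) → C = -504/5
  (209/2, 311/4) → C = -3747/2
The feasible region is unbounded (it extends along (1, 1)), but C strictly decreases along every unbounded feasible direction, so there is no improving ray and the maximum is attained at a vertex.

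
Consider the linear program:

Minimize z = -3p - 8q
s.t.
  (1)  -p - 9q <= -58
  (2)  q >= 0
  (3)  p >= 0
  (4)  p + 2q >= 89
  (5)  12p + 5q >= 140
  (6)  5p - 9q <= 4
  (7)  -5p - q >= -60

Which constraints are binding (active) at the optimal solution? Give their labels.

(3) and (7)

Extreme points and z = -3p - 8q:
  (0, 89/2) → z = -356
  (0, 60) → z = -480
  (31/9, 385/9) → z = -3173/9

The minimum is at (0, 60). Substituting into each constraint, equality holds for (3) and (7); the remaining constraints have slack.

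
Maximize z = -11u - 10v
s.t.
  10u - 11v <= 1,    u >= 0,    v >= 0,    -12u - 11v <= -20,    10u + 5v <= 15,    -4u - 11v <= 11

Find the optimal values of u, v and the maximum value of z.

Vertices and z = -11u - 10v:
  (21/22, 94/121) → z = -4421/242
  (17/16, 7/8) → z = -327/16
  (0, 20/11) → z = -200/11
  (0, 3) → z = -30

u = 0, v = 20/11, maximum z = -200/11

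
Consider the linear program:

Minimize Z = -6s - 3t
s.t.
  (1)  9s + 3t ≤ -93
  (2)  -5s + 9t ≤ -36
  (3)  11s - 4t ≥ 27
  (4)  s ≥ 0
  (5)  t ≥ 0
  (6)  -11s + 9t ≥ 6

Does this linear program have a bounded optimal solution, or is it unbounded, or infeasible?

The boundaries t = 0 and -11s + 9t = 6 meet at (-6/11, 0), but that point violates 9s + 3t ≤ -93. Every candidate vertex is excluded by some other constraint, so the feasible region is empty.

infeasible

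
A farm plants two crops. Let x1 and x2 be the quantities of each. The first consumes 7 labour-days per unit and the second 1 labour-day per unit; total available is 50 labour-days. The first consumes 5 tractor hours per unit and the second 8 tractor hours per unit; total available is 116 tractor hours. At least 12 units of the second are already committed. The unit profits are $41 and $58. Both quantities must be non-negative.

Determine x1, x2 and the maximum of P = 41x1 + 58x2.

Corner points and P = 41x1 + 58x2:
  (0, 29/2) → P = 841
  (0, 12) → P = 696
  (4, 12) → P = 860

x1 = 4, x2 = 12, maximum P = 860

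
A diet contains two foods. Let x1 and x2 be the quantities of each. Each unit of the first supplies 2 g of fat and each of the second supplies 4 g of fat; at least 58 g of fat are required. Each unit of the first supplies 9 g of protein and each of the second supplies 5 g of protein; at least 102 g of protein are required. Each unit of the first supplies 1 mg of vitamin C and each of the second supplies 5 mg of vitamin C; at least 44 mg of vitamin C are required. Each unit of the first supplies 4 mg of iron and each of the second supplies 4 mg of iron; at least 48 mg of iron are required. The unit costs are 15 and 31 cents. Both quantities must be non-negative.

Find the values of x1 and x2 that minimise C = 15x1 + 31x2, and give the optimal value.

x1 = 19, x2 = 5, minimum C = 440

The feasible region is unbounded (it extends along (0, 1), (1, 0)), but C strictly increases along every unbounded feasible direction, so there is no improving ray and the minimum is attained at a vertex.

At the optimal vertex, 2x1 + 4x2 = 58 and x1 + 5x2 = 44.
Solving simultaneously gives x1 = 19, x2 = 5.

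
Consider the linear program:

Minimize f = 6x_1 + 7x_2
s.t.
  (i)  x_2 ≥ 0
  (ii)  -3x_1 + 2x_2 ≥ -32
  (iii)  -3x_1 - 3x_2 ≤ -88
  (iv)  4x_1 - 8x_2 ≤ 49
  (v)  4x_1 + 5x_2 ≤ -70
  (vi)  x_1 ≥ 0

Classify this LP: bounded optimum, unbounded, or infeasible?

infeasible

The boundaries -3x_1 + 2x_2 = -32 and -3x_1 - 3x_2 = -88 meet at (272/15, 56/5), but that point violates 4x_1 + 5x_2 ≤ -70. Every candidate vertex is excluded by some other constraint, so the feasible region is empty.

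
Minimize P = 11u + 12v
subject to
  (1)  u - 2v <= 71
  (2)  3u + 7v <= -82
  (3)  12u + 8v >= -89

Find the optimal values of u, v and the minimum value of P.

Vertices and P = 11u + 12v:
  (333/13, -295/13) → P = 123/13
  (195/16, -941/32) → P = -3501/16
  (11/20, -239/20) → P = -2747/20

At the optimal vertex, u - 2v = 71 and 12u + 8v = -89.
Solving simultaneously gives u = 195/16, v = -941/32.

u = 195/16, v = -941/32, minimum P = -3501/16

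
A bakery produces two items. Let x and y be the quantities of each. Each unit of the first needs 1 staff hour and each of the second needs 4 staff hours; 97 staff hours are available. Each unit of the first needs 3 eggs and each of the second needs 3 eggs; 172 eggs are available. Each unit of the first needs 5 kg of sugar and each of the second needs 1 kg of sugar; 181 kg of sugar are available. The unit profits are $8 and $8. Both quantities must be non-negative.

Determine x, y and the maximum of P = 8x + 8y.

Extreme points and P = 8x + 8y:
  (0, 0) → P = 0
  (0, 97/4) → P = 194
  (181/5, 0) → P = 1448/5
  (33, 16) → P = 392

x = 33, y = 16, maximum P = 392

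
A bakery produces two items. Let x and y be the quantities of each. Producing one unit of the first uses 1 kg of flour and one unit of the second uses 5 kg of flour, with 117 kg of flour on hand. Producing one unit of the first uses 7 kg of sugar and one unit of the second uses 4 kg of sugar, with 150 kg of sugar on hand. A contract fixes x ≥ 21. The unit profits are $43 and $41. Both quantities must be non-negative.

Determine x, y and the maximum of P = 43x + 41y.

x = 21, y = 3/4, maximum P = 3735/4

Extreme points and P = 43x + 41y:
  (150/7, 0) → P = 6450/7
  (21, 0) → P = 903
  (21, 3/4) → P = 3735/4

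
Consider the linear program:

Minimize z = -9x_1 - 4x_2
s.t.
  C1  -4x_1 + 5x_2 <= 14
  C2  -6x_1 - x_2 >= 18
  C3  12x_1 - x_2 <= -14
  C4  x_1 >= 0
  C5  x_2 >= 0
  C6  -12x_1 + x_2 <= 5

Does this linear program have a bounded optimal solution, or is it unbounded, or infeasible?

infeasible

Constraints 12x_1 - x_2 ≤ -14 and -12x_1 + x_2 ≤ 5 have parallel boundaries but demand opposite sides — no point can satisfy both, so the region is empty.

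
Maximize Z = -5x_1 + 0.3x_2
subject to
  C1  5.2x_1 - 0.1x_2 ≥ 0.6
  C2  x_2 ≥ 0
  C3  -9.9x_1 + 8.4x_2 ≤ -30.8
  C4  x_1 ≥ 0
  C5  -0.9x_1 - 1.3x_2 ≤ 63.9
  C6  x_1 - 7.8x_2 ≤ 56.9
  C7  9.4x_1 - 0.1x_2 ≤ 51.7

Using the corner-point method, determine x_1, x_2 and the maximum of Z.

x_1 = 28/9, x_2 = 0, maximum Z = -140/9

Vertices and Z = -5x_1 + 0.3x_2:
  (28/9, 0) → Z = -140/9
  (11/2, 0) → Z = -55/2
  (43120/7797, 22231/7797) → Z = -2089307/77970

The optimum lies where x_2 = 0 and -9.9x_1 + 8.4x_2 = -30.8.
Solving simultaneously gives x_1 = 28/9, x_2 = 0.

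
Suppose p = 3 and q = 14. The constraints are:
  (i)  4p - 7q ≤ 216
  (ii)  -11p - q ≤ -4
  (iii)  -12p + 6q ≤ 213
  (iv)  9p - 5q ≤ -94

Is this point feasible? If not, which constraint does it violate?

Constraint (iv): 9p - 5q = -43, which is not ≤ -94. All other constraints are satisfied.

not feasible — violates (iv)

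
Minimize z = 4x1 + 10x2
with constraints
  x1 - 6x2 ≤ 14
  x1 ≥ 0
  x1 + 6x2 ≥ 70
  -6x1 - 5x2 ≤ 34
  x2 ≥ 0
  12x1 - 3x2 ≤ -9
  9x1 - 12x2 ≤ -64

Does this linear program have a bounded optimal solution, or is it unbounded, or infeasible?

bounded optimum

Extreme points and z = 4x1 + 10x2:
  (0, 35/3) → z = 350/3
  (52/25, 283/25) → z = 3038/25
The feasible region has finitely many vertices and no improving ray; the minimum is 350/3 at (0, 35/3).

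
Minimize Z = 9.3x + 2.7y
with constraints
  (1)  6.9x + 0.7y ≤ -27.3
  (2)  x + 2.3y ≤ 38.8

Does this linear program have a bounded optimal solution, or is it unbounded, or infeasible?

unbounded

From the feasible point (-8995/1517, 29502/1517), moving in the direction (0.7, -6.9) keeps every constraint satisfied while Z decreases without bound.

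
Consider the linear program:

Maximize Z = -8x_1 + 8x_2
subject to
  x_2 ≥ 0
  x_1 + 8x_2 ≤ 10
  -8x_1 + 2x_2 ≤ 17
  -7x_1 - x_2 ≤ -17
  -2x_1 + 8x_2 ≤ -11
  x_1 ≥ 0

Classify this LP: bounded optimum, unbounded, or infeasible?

bounded optimum

Vertices and Z = -8x_1 + 8x_2:
  (10, 0) → Z = -80
  (11/2, 0) → Z = -44
  (7, 3/8) → Z = -53
The feasible region has finitely many vertices and no improving ray; the maximum is -44 at (11/2, 0).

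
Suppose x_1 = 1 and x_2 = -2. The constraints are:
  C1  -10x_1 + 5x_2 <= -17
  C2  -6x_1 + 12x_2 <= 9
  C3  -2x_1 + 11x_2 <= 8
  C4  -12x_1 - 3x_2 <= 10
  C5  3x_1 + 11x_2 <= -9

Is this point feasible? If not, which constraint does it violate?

feasible

C1: -20 ≤ -17 ✓
C2: -30 ≤ 9 ✓
C3: -24 ≤ 8 ✓
C4: -6 ≤ 10 ✓
C5: -19 ≤ -9 ✓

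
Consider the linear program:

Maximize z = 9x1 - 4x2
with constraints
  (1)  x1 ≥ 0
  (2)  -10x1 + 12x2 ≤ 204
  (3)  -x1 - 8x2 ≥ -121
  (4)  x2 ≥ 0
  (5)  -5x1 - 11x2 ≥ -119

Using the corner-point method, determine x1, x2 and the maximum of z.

x1 = 119/5, x2 = 0, maximum z = 1071/5

Extreme points and z = 9x1 - 4x2:
  (0, 0) → z = 0
  (0, 119/11) → z = -476/11
  (119/5, 0) → z = 1071/5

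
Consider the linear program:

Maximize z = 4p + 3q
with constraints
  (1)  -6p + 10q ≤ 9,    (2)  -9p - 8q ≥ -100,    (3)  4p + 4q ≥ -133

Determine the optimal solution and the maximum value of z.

Extreme points and z = 4p + 3q:
  (464/69, 227/46) → z = 5755/138
  (-683/32, -381/32) → z = -3875/32
  (366, -1597/4) → z = 1065/4

The binding constraints are -9p - 8q = -100 and 4p + 4q = -133.
Solving simultaneously gives p = 366, q = -1597/4.

p = 366, q = -1597/4, maximum z = 1065/4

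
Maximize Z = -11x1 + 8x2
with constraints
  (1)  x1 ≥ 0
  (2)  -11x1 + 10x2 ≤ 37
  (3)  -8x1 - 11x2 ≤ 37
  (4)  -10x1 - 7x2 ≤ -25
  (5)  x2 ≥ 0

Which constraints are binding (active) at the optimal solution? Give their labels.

Vertices and Z = -11x1 + 8x2:
  (0, 37/10) → Z = 148/5
  (0, 25/7) → Z = 200/7
  (5/2, 0) → Z = -55/2
The feasible region is unbounded (it extends along (10, 11), (1, 0)), but Z strictly decreases along every unbounded feasible direction, so there is no improving ray and the maximum is attained at a vertex.

The maximum is at (0, 37/10). Substituting into each constraint, equality holds for (1) and (2); the remaining constraints have slack.

(1) and (2)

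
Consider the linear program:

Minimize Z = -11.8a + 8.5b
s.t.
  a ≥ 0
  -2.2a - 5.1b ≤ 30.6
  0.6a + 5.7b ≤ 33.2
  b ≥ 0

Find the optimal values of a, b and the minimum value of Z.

Feasible corners and Z = -11.8a + 8.5b:
  (0, 332/57) → Z = 2822/57
  (0, 0) → Z = 0
  (166/3, 0) → Z = -9794/15

a = 166/3, b = 0, minimum Z = -9794/15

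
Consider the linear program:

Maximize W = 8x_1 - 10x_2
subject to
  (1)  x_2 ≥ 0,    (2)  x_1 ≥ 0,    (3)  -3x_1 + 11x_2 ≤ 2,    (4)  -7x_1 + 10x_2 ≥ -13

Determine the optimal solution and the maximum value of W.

x_1 = 163/47, x_2 = 53/47, maximum W = 774/47

Feasible corners and W = 8x_1 - 10x_2:
  (0, 0) → W = 0
  (13/7, 0) → W = 104/7
  (0, 2/11) → W = -20/11
  (163/47, 53/47) → W = 774/47

The binding constraints are -3x_1 + 11x_2 = 2 and -7x_1 + 10x_2 = -13.
Solving simultaneously gives x_1 = 163/47, x_2 = 53/47.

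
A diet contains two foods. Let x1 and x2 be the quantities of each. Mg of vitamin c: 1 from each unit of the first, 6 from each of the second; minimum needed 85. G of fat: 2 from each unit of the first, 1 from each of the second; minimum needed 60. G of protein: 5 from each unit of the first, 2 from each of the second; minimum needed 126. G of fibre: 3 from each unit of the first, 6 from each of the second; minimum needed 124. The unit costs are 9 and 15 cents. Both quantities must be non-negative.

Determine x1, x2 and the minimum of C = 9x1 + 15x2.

x1 = 25, x2 = 10, minimum C = 375

Vertices and C = 9x1 + 15x2:
  (0, 63) → C = 945
  (85, 0) → C = 765
  (25, 10) → C = 375
  (6, 48) → C = 774
The feasible region is unbounded (it extends along (0, 1), (1, 0)), but C strictly increases along every unbounded feasible direction, so there is no improving ray and the minimum is attained at a vertex.

At the optimal vertex, x1 + 6x2 = 85 and 2x1 + x2 = 60.
Solving simultaneously gives x1 = 25, x2 = 10.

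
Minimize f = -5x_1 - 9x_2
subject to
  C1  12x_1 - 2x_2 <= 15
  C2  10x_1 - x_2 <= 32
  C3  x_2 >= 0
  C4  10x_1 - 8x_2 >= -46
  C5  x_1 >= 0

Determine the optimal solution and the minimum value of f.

x_1 = 53/19, x_2 = 351/38, minimum f = -3689/38

Corner points and f = -5x_1 - 9x_2:
  (5/4, 0) → f = -25/4
  (53/19, 351/38) → f = -3689/38
  (0, 0) → f = 0
  (0, 23/4) → f = -207/4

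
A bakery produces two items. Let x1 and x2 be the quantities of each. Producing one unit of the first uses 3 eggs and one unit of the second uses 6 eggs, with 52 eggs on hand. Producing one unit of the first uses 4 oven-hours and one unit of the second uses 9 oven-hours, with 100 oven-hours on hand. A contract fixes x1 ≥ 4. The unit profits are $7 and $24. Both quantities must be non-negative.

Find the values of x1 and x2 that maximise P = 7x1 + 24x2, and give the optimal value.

Feasible corners and P = 7x1 + 24x2:
  (52/3, 0) → P = 364/3
  (4, 0) → P = 28
  (4, 20/3) → P = 188

The binding constraints are 3x1 + 6x2 = 52 and x1 = 4.
Solving simultaneously gives x1 = 4, x2 = 20/3.

x1 = 4, x2 = 20/3, maximum P = 188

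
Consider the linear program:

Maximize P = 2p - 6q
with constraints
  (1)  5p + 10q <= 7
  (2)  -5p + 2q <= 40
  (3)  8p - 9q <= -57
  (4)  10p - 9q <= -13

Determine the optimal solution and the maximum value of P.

Feasible corners and P = 2p - 6q:
  (-193/30, 47/12) → P = -1091/30
  (-507/125, 341/125) → P = -612/25
  (-246/29, -35/29) → P = -282/29

p = -246/29, q = -35/29, maximum P = -282/29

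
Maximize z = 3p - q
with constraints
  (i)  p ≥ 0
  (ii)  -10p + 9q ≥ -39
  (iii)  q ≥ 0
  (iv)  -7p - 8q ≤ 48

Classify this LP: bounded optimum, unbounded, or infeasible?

unbounded

From the feasible point (0, 0), moving in the direction (9, 10) keeps every constraint satisfied while z increases without bound.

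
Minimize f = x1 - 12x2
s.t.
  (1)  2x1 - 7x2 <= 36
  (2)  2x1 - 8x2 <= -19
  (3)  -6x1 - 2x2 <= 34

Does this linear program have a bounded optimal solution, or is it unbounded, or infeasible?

From the feasible point (421/2, 55), moving in the direction (7, 2) keeps every constraint satisfied while f decreases without bound.

unbounded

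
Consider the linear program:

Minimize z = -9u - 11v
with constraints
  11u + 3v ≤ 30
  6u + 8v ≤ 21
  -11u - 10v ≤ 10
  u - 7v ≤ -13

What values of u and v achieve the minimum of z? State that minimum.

Corner points and z = -9u - 11v:
  (-145/14, 291/28) → z = -591/28
  (43/50, 99/50) → z = -738/25
  (-200/87, 133/87) → z = 337/87

The binding constraints are 6u + 8v = 21 and u - 7v = -13.
Solving simultaneously gives u = 43/50, v = 99/50.

u = 43/50, v = 99/50, minimum z = -738/25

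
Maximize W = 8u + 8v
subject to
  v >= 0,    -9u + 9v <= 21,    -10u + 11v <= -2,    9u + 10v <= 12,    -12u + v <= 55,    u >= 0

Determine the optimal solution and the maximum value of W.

Feasible corners and W = 8u + 8v:
  (1/5, 0) → W = 8/5
  (4/3, 0) → W = 32/3
  (152/199, 102/199) → W = 2032/199

At the optimal vertex, v = 0 and 9u + 10v = 12.
Solving simultaneously gives u = 4/3, v = 0.

u = 4/3, v = 0, maximum W = 32/3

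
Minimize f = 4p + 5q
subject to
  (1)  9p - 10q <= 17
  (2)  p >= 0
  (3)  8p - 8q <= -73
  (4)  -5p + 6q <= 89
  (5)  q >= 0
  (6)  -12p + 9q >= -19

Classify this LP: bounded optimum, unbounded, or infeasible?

Feasible corners and f = 4p + 5q:
  (0, 73/8) → f = 365/8
  (0, 89/6) → f = 445/6
  (809/24, 257/6) → f = 349
  (305/9, 1163/27) → f = 9475/27
The feasible region has finitely many vertices and no improving ray; the minimum is 365/8 at (0, 73/8).

bounded optimum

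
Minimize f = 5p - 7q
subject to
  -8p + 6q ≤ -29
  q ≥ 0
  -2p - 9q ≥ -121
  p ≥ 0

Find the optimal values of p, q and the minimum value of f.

p = 47/4, q = 65/6, minimum f = -205/12

Vertices and f = 5p - 7q:
  (29/8, 0) → f = 145/8
  (47/4, 65/6) → f = -205/12
  (121/2, 0) → f = 605/2

The binding constraints are -8p + 6q = -29 and -2p - 9q = -121.
Solving simultaneously gives p = 47/4, q = 65/6.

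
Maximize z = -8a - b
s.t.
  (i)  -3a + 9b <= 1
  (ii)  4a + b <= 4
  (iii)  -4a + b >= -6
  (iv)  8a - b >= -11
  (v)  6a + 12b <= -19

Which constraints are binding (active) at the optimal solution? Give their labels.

(iii) and (iv)

Corner points and z = -8a - b:
  (-17/4, -23) → z = 57
  (53/54, -56/27) → z = -52/9
  (-151/102, -43/51) → z = 647/51

The maximum is at (-17/4, -23). Substituting into each constraint, equality holds for (iii) and (iv); the remaining constraints have slack.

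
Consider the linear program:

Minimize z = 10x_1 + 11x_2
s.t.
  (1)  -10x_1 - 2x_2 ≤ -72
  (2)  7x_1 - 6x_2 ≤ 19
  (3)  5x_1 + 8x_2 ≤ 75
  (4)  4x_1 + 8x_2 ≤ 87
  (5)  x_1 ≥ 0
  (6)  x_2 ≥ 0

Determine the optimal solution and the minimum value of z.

x_1 = 235/37, x_2 = 157/37, minimum z = 4077/37

Vertices and z = 10x_1 + 11x_2:
  (235/37, 157/37) → z = 4077/37
  (213/35, 39/7) → z = 855/7
  (7, 5) → z = 125

The optimum lies where -10x_1 - 2x_2 = -72 and 7x_1 - 6x_2 = 19.
Solving simultaneously gives x_1 = 235/37, x_2 = 157/37.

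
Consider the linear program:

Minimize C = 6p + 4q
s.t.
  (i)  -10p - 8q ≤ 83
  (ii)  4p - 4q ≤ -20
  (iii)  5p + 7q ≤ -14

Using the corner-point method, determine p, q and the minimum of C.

p = -469/30, q = 55/6, minimum C = -857/15

Vertices and C = 6p + 4q:
  (-41/6, -11/6) → C = -145/3
  (-469/30, 55/6) → C = -857/15
  (-49/12, 11/12) → C = -125/6

The optimum lies where -10p - 8q = 83 and 5p + 7q = -14.
Solving simultaneously gives p = -469/30, q = 55/6.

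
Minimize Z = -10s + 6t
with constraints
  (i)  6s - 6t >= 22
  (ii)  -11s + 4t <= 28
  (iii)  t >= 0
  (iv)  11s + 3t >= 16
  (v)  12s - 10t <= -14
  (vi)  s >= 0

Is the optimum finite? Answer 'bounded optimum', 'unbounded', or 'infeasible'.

The boundaries 6s - 6t = 22 and t = 0 meet at (11/3, 0), but that point violates 12s - 10t ≤ -14. Every candidate vertex is excluded by some other constraint, so the feasible region is empty.

infeasible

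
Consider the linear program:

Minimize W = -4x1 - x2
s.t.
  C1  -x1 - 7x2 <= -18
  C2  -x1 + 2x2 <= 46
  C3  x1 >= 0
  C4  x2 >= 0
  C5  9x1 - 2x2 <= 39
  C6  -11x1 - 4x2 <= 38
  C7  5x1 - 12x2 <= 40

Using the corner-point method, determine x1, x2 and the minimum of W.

Feasible corners and W = -4x1 - x2:
  (0, 18/7) → W = -18/7
  (309/65, 123/65) → W = -1359/65
  (0, 23) → W = -23
  (85/8, 453/16) → W = -1133/16

At the optimal vertex, -x1 + 2x2 = 46 and 9x1 - 2x2 = 39.
Solving simultaneously gives x1 = 85/8, x2 = 453/16.

x1 = 85/8, x2 = 453/16, minimum W = -1133/16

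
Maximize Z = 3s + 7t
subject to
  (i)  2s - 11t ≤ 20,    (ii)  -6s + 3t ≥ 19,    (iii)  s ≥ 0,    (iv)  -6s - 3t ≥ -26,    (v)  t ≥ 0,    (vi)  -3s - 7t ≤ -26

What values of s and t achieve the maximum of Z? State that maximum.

Feasible corners and Z = 3s + 7t:
  (0, 19/3) → Z = 133/3
  (7/12, 15/2) → Z = 217/4
  (0, 26/3) → Z = 182/3

The binding constraints are s = 0 and -6s - 3t = -26.
Solving simultaneously gives s = 0, t = 26/3.

s = 0, t = 26/3, maximum Z = 182/3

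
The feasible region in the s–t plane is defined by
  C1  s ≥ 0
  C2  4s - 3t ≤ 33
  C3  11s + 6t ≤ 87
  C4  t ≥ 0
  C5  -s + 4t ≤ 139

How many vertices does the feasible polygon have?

Intersecting each pair of boundary lines and keeping only the points that satisfy every inequality leaves:
  (0, 29/2)
  (0, 0)
  (87/11, 0)

3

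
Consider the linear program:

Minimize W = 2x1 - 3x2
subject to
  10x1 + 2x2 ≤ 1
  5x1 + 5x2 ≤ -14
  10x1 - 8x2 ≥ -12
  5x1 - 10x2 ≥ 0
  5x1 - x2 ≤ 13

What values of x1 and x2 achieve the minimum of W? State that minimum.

Feasible corners and W = 2x1 - 3x2:
  (33/40, -29/8) → W = 501/40
  (27/20, -25/4) → W = 429/20
  (-28/15, -14/15) → W = -14/15
  (-2, -1) → W = -1
The feasible region is unbounded (it extends along (-1, -5), (-4, -5)), but W strictly increases along every unbounded feasible direction, so there is no improving ray and the minimum is attained at a vertex.

x1 = -2, x2 = -1, minimum W = -1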